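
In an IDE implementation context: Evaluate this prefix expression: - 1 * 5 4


Parsing prefix expression: - 1 * 5 4
Step 1: Innermost operation '* 5 4'
  5 * 4 = 20
Step 2: Outer operation '- 1 [20]'
  1 - 20 = -19

-19


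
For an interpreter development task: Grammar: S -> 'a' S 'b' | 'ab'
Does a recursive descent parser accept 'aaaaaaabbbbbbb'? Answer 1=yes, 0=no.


Grammar accepts strings of the form a^n b^n (n >= 1)
Word: 'aaaaaaabbbbbbb'
Counting: 7 a's and 7 b's
Check: 7 == 7? Yes
Derivation (S -> aSb applied 6 time(s), then S -> ab): S => aSb => aaSbb => aaaSbbb => aaaaSbbbb => aaaaaSbbbbb => aaaaaaSbbbbbb => aaaaaaabbbbbbb
Accepted

1


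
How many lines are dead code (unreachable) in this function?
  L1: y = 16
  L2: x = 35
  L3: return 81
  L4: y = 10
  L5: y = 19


Analyzing control flow:
  L1: reachable (before return)
  L2: reachable (before return)
  L3: reachable (return statement)
  L4: DEAD (after return at L3)
  L5: DEAD (after return at L3)
Return at L3, total lines = 5
Dead lines: L4 through L5
Count: 2

2


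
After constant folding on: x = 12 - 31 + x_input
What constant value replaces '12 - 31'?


Identifying constant sub-expression:
  Original: x = 12 - 31 + x_input
  12 and 31 are both compile-time constants
  Evaluating: 12 - 31 = -19
  After folding: x = -19 + x_input

-19


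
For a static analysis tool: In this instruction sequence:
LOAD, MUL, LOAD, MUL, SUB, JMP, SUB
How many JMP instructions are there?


Scanning instruction sequence for JMP:
  Position 1: LOAD
  Position 2: MUL
  Position 3: LOAD
  Position 4: MUL
  Position 5: SUB
  Position 6: JMP <- MATCH
  Position 7: SUB
Matches at positions: [6]
Total JMP count: 1

1


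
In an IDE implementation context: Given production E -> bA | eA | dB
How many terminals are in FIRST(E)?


Production: E -> bA | eA | dB
Examining each alternative for leading terminals:
  E -> bA : first terminal = 'b'
  E -> eA : first terminal = 'e'
  E -> dB : first terminal = 'd'
FIRST(E) = {b, d, e}
Count: 3

3


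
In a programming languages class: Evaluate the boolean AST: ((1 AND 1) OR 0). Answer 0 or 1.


Step 1: Evaluate inner node
  1 AND 1 = 1
Step 2: Evaluate root node
  1 OR 0 = 1

1


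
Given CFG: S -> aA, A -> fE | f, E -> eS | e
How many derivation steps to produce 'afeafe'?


Grammar: S -> aA, A -> fE | f, E -> eS | e
Deriving 'afeafe':
Step 1: S -> aA => aA
Step 2: A -> fE => afE
Step 3: E -> eS => afeS
Step 4: S -> aA => afeaA
Step 5: A -> fE => afeafE
Step 6: E -> e => afeafe
Total derivation steps: 6

6


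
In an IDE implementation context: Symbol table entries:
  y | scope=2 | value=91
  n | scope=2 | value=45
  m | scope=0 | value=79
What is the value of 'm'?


Searching symbol table for 'm':
  y | scope=2 | value=91
  n | scope=2 | value=45
  m | scope=0 | value=79 <- MATCH
Found 'm' at scope 0 with value 79

79


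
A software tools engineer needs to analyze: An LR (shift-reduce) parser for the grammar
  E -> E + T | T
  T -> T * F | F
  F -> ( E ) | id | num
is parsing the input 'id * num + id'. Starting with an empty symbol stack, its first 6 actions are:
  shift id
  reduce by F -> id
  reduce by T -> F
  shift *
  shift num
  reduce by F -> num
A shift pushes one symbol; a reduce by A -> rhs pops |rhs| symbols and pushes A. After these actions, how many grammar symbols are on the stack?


Tracking the symbol stack through each action:
  Action 1: shift 'id' : push -> stack = [id] (size 1)
  Action 2: reduce by F -> id : pop 1, push F -> stack = [F] (size 1)
  Action 3: reduce by T -> F : pop 1, push T -> stack = [T] (size 1)
  Action 4: shift '*' : push -> stack = [T, *] (size 2)
  Action 5: shift 'num' : push -> stack = [T, *, num] (size 3)
  Action 6: reduce by F -> num : pop 1, push F -> stack = [T, *, F] (size 3)
Final stack size: 3

3


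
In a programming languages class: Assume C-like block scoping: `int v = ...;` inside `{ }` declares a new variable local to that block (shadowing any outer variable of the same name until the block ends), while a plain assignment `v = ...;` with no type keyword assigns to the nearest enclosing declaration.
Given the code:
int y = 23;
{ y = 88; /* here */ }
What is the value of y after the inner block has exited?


Analyzing scoping rules:
Outer scope: declares y = 23
Inner block: 'y = 88;' has no type keyword, so it is an assignment to the outer y (no shadowing)
The assignment changed the outer variable itself, so the new value persists after the block -> 88
Result: 88

88


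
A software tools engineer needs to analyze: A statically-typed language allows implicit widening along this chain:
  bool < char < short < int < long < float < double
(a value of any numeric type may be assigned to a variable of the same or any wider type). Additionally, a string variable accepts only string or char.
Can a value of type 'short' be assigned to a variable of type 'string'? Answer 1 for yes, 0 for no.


Target variable type: string
Source value type: short
Rule: string accepts only {string, char}
  source 'short' in {string, char}? No
Result: 0

0


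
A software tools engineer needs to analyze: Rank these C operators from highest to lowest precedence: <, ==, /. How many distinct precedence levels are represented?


Looking up precedence for each operator:
  < -> precedence 4
  == -> precedence 3
  / -> precedence 6
Sorted highest to lowest: /, <, ==
Distinct precedence values: [6, 4, 3]
Number of distinct levels: 3

3


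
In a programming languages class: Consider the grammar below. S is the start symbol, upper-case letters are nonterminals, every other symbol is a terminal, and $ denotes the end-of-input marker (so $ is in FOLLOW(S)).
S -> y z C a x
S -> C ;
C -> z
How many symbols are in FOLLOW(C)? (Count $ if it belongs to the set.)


S is the start symbol and does not occur in any rule body, so FOLLOW(S) = {$}.
Examining every occurrence of C in a rule body:
  S -> y z C a x : C is followed by terminal 'a' -> add 'a'
  S -> C ; : C is followed by terminal ';' -> add ';'
  C -> z : C does not occur in the body -> contributes nothing
FOLLOW(C) = {;, a}
Count: 2

2


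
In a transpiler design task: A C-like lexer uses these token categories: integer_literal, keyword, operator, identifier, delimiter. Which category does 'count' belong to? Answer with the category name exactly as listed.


Token: 'count'
Checking categories:
  identifier: YES
  integer_literal: no
  operator: no
  keyword: no
  delimiter: no
Category: identifier

identifier


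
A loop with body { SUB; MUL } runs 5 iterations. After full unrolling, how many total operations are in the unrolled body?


Loop body operations: SUB, MUL (2 ops per iteration)
Unrolling 5 iterations:
  Iteration 1: SUB, MUL (2 ops)
  Iteration 2: SUB, MUL (2 ops)
  Iteration 3: SUB, MUL (2 ops)
  Iteration 4: SUB, MUL (2 ops)
  Iteration 5: SUB, MUL (2 ops)
Total: 5 iterations * 2 ops/iter = 10 operations

10


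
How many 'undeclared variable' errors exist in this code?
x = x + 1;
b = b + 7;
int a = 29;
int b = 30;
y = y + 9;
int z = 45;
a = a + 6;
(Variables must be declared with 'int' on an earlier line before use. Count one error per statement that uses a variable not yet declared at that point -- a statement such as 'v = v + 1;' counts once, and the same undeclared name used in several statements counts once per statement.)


Scanning code line by line:
  Line 1: use 'x' -> ERROR (undeclared)
  Line 2: use 'b' -> ERROR (undeclared)
  Line 3: declare 'a' -> declared = ['a']
  Line 4: declare 'b' -> declared = ['a', 'b']
  Line 5: use 'y' -> ERROR (undeclared)
  Line 6: declare 'z' -> declared = ['a', 'b', 'z']
  Line 7: use 'a' -> OK (declared)
Total undeclared variable errors: 3

3


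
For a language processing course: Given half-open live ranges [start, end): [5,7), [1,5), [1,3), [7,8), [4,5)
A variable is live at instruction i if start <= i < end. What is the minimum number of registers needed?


Live ranges:
  Var0: [5, 7)
  Var1: [1, 5)
  Var2: [1, 3)
  Var3: [7, 8)
  Var4: [4, 5)
Sweep-line events (position, delta, active):
  pos=1 start -> active=1
  pos=1 start -> active=2
  pos=3 end -> active=1
  pos=4 start -> active=2
  pos=5 end -> active=1
  pos=5 end -> active=0
  pos=5 start -> active=1
  pos=7 end -> active=0
  pos=7 start -> active=1
  pos=8 end -> active=0
Maximum simultaneous active: 2
Minimum registers needed: 2

2


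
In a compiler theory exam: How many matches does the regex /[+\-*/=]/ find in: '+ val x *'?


Pattern: /[+\-*/=]/ (operators)
Input: '+ val x *'
Scanning for matches:
  Match 1: '+'
  Match 2: '*'
Total matches: 2

2


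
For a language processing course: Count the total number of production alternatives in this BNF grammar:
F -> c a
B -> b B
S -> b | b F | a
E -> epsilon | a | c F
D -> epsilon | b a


Counting alternatives per rule:
  F: 1 alternative(s)
  B: 1 alternative(s)
  S: 3 alternative(s)
  E: 3 alternative(s)
  D: 2 alternative(s)
Sum: 1 + 1 + 3 + 3 + 2 = 10

10


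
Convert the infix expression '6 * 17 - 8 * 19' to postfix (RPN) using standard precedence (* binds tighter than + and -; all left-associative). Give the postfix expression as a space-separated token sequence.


Applying the shunting-yard algorithm:
  Operand 6 -> output
  Push '*' onto operator stack -> op-stack: [*]
  Operand 17 -> output
  See '-' (prec 1); top '*' (prec 2) >= it -> pop '*' to output
  Push '-' onto operator stack -> op-stack: [-]
  Operand 8 -> output
  Push '*' onto operator stack -> op-stack: [-, *]
  Operand 19 -> output
  End of input: pop '*' to output
  End of input: pop '-' to output
Postfix result: 6 17 * 8 19 * -

6 17 * 8 19 * -


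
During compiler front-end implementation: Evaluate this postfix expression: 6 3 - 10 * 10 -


Processing tokens left to right:
Push 6, Push 3
Pop 6 and 3, compute 6 - 3 = 3, push 3
Push 10
Pop 3 and 10, compute 3 * 10 = 30, push 30
Push 10
Pop 30 and 10, compute 30 - 10 = 20, push 20
Stack result: 20

20


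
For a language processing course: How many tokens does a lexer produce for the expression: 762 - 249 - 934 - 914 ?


Scanning '762 - 249 - 934 - 914'
Token 1: '762' -> integer_literal
Token 2: '-' -> operator
Token 3: '249' -> integer_literal
Token 4: '-' -> operator
Token 5: '934' -> integer_literal
Token 6: '-' -> operator
Token 7: '914' -> integer_literal
Total tokens: 7

7


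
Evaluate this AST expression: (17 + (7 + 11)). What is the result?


Expression: (17 + (7 + 11))
Evaluating step by step:
  7 + 11 = 18
  17 + 18 = 35
Result: 35

35


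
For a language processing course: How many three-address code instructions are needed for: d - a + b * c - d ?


Expression: d - a + b * c - d
Generating three-address code (respecting * over +/- precedence):
  Instruction 1: t1 = b * c
  Instruction 2: t2 = d - a
  Instruction 3: t3 = t2 + t1
  Instruction 4: t4 = t3 - d
Total instructions: 4

4


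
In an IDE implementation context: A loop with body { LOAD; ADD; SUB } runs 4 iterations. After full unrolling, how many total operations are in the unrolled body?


Loop body operations: LOAD, ADD, SUB (3 ops per iteration)
Unrolling 4 iterations:
  Iteration 1: LOAD, ADD, SUB (3 ops)
  Iteration 2: LOAD, ADD, SUB (3 ops)
  Iteration 3: LOAD, ADD, SUB (3 ops)
  Iteration 4: LOAD, ADD, SUB (3 ops)
Total: 4 iterations * 3 ops/iter = 12 operations

12


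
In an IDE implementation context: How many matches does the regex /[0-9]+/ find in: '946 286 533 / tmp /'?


Pattern: /[0-9]+/ (int literals)
Input: '946 286 533 / tmp /'
Scanning for matches:
  Match 1: '946'
  Match 2: '286'
  Match 3: '533'
Total matches: 3

3


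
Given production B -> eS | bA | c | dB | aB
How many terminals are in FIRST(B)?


Production: B -> eS | bA | c | dB | aB
Examining each alternative for leading terminals:
  B -> eS : first terminal = 'e'
  B -> bA : first terminal = 'b'
  B -> c : first terminal = 'c'
  B -> dB : first terminal = 'd'
  B -> aB : first terminal = 'a'
FIRST(B) = {a, b, c, d, e}
Count: 5

5


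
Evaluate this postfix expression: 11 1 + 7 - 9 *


Processing tokens left to right:
Push 11, Push 1
Pop 11 and 1, compute 11 + 1 = 12, push 12
Push 7
Pop 12 and 7, compute 12 - 7 = 5, push 5
Push 9
Pop 5 and 9, compute 5 * 9 = 45, push 45
Stack result: 45

45


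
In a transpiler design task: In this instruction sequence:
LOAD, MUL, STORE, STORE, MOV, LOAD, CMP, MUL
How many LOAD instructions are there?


Scanning instruction sequence for LOAD:
  Position 1: LOAD <- MATCH
  Position 2: MUL
  Position 3: STORE
  Position 4: STORE
  Position 5: MOV
  Position 6: LOAD <- MATCH
  Position 7: CMP
  Position 8: MUL
Matches at positions: [1, 6]
Total LOAD count: 2

2


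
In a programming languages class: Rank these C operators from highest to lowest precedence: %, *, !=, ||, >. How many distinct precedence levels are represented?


Looking up precedence for each operator:
  % -> precedence 6
  * -> precedence 6
  != -> precedence 3
  || -> precedence 1
  > -> precedence 4
Sorted highest to lowest: %, *, >, !=, ||
Distinct precedence values: [6, 4, 3, 1]
Number of distinct levels: 4

4


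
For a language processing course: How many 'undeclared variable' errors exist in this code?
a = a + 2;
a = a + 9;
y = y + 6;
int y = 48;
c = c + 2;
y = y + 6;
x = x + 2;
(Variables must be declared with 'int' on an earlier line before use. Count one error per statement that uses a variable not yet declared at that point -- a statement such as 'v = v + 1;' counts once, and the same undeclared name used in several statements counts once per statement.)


Scanning code line by line:
  Line 1: use 'a' -> ERROR (undeclared)
  Line 2: use 'a' -> ERROR (undeclared)
  Line 3: use 'y' -> ERROR (undeclared)
  Line 4: declare 'y' -> declared = ['y']
  Line 5: use 'c' -> ERROR (undeclared)
  Line 6: use 'y' -> OK (declared)
  Line 7: use 'x' -> ERROR (undeclared)
Total undeclared variable errors: 5

5


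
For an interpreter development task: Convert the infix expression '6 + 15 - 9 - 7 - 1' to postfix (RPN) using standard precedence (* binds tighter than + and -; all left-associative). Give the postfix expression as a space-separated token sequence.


Applying the shunting-yard algorithm:
  Operand 6 -> output
  Push '+' onto operator stack -> op-stack: [+]
  Operand 15 -> output
  See '-' (prec 1); top '+' (prec 1) >= it -> pop '+' to output
  Push '-' onto operator stack -> op-stack: [-]
  Operand 9 -> output
  See '-' (prec 1); top '-' (prec 1) >= it -> pop '-' to output
  Push '-' onto operator stack -> op-stack: [-]
  Operand 7 -> output
  See '-' (prec 1); top '-' (prec 1) >= it -> pop '-' to output
  Push '-' onto operator stack -> op-stack: [-]
  Operand 1 -> output
  End of input: pop '-' to output
Postfix result: 6 15 + 9 - 7 - 1 -

6 15 + 9 - 7 - 1 -


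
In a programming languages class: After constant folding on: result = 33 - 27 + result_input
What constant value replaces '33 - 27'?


Identifying constant sub-expression:
  Original: result = 33 - 27 + result_input
  33 and 27 are both compile-time constants
  Evaluating: 33 - 27 = 6
  After folding: result = 6 + result_input

6


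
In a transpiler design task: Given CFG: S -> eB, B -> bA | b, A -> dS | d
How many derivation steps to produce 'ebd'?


Grammar: S -> eB, B -> bA | b, A -> dS | d
Deriving 'ebd':
Step 1: S -> eB => eB
Step 2: B -> bA => ebA
Step 3: A -> d => ebd
Total derivation steps: 3

3


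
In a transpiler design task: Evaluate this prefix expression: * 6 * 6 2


Parsing prefix expression: * 6 * 6 2
Step 1: Innermost operation '* 6 2'
  6 * 2 = 12
Step 2: Outer operation '* 6 [12]'
  6 * 12 = 72

72


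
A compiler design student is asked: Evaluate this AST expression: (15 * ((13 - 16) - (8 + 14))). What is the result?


Expression: (15 * ((13 - 16) - (8 + 14)))
Evaluating step by step:
  13 - 16 = -3
  8 + 14 = 22
  -3 - 22 = -25
  15 * -25 = -375
Result: -375

-375


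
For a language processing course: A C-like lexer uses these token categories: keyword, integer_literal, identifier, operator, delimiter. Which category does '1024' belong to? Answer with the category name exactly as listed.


Token: '1024'
Checking categories:
  identifier: no
  integer_literal: YES
  operator: no
  keyword: no
  delimiter: no
Category: integer_literal

integer_literal


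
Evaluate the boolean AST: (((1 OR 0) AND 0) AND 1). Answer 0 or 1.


Step 1: Evaluate inner node
  1 OR 0 = 1
Step 2: Evaluate next node
  1 AND 0 = 0
Step 3: Evaluate root node
  0 AND 1 = 0

0


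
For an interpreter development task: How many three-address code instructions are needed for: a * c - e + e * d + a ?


Expression: a * c - e + e * d + a
Generating three-address code (respecting * over +/- precedence):
  Instruction 1: t1 = a * c
  Instruction 2: t2 = e * d
  Instruction 3: t3 = t1 - e
  Instruction 4: t4 = t3 + t2
  Instruction 5: t5 = t4 + a
Total instructions: 5

5


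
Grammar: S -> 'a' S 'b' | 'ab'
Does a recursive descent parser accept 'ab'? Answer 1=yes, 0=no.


Grammar accepts strings of the form a^n b^n (n >= 1)
Word: 'ab'
Counting: 1 a's and 1 b's
Check: 1 == 1? Yes
Derivation (S -> aSb applied 0 time(s), then S -> ab): S => ab
Accepted

1


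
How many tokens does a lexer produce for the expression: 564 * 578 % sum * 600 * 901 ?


Scanning '564 * 578 % sum * 600 * 901'
Token 1: '564' -> integer_literal
Token 2: '*' -> operator
Token 3: '578' -> integer_literal
Token 4: '%' -> operator
Token 5: 'sum' -> identifier
Token 6: '*' -> operator
Token 7: '600' -> integer_literal
Token 8: '*' -> operator
Token 9: '901' -> integer_literal
Total tokens: 9

9


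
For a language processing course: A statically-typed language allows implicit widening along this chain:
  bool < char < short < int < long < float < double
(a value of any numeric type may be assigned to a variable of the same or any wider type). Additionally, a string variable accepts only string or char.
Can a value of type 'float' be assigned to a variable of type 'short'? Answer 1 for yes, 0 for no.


Target variable type: short
Source value type: float
Numeric ranks: float=5, short=2
Widening allowed iff rank(source) <= rank(target): 5 <= 2? No
Result: 0

0


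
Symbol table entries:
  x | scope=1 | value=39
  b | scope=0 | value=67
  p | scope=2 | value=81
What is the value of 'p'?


Searching symbol table for 'p':
  x | scope=1 | value=39
  b | scope=0 | value=67
  p | scope=2 | value=81 <- MATCH
Found 'p' at scope 2 with value 81

81


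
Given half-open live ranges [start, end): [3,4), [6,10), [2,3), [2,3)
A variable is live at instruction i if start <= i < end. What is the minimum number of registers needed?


Live ranges:
  Var0: [3, 4)
  Var1: [6, 10)
  Var2: [2, 3)
  Var3: [2, 3)
Sweep-line events (position, delta, active):
  pos=2 start -> active=1
  pos=2 start -> active=2
  pos=3 end -> active=1
  pos=3 end -> active=0
  pos=3 start -> active=1
  pos=4 end -> active=0
  pos=6 start -> active=1
  pos=10 end -> active=0
Maximum simultaneous active: 2
Minimum registers needed: 2

2


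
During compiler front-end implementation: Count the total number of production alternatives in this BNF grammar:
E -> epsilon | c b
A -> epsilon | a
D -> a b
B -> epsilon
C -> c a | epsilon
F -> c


Counting alternatives per rule:
  E: 2 alternative(s)
  A: 2 alternative(s)
  D: 1 alternative(s)
  B: 1 alternative(s)
  C: 2 alternative(s)
  F: 1 alternative(s)
Sum: 2 + 2 + 1 + 1 + 2 + 1 = 9

9


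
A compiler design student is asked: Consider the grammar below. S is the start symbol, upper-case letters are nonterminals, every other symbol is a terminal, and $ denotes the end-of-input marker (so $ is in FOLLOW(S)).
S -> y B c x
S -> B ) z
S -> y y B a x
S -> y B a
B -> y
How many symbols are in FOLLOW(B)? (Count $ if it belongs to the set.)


S is the start symbol and does not occur in any rule body, so FOLLOW(S) = {$}.
Examining every occurrence of B in a rule body:
  S -> y B c x : B is followed by terminal 'c' -> add 'c'
  S -> B ) z : B is followed by terminal ')' -> add ')'
  S -> y y B a x : B is followed by terminal 'a' -> add 'a'
  S -> y B a : B is followed by terminal 'a' -> add 'a' (already in the set)
  B -> y : B does not occur in the body -> contributes nothing
FOLLOW(B) = {), a, c}
Count: 3

3


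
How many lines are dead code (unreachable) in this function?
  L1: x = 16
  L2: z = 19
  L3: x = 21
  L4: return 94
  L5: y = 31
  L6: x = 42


Analyzing control flow:
  L1: reachable (before return)
  L2: reachable (before return)
  L3: reachable (before return)
  L4: reachable (return statement)
  L5: DEAD (after return at L4)
  L6: DEAD (after return at L4)
Return at L4, total lines = 6
Dead lines: L5 through L6
Count: 2

2


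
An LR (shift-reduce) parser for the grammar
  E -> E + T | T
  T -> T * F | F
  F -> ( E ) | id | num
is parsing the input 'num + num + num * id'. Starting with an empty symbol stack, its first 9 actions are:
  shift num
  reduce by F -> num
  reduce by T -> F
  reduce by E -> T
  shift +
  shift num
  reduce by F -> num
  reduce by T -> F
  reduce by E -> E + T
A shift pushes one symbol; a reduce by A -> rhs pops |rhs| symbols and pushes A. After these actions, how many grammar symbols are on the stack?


Tracking the symbol stack through each action:
  Action 1: shift 'num' : push -> stack = [num] (size 1)
  Action 2: reduce by F -> num : pop 1, push F -> stack = [F] (size 1)
  Action 3: reduce by T -> F : pop 1, push T -> stack = [T] (size 1)
  Action 4: reduce by E -> T : pop 1, push E -> stack = [E] (size 1)
  Action 5: shift '+' : push -> stack = [E, +] (size 2)
  Action 6: shift 'num' : push -> stack = [E, +, num] (size 3)
  Action 7: reduce by F -> num : pop 1, push F -> stack = [E, +, F] (size 3)
  Action 8: reduce by T -> F : pop 1, push T -> stack = [E, +, T] (size 3)
  Action 9: reduce by E -> E + T : pop 3, push E -> stack = [E] (size 1)
Final stack size: 1

1


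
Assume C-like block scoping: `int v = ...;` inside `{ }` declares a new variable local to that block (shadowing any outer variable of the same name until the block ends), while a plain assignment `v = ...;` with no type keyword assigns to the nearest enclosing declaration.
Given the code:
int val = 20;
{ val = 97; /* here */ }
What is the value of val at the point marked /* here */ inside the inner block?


Analyzing scoping rules:
Outer scope: declares val = 20
Inner block: 'val = 97;' has no type keyword, so it is an assignment to the outer val (no shadowing)
Inside the block, after the assignment -> 97
Result: 97

97


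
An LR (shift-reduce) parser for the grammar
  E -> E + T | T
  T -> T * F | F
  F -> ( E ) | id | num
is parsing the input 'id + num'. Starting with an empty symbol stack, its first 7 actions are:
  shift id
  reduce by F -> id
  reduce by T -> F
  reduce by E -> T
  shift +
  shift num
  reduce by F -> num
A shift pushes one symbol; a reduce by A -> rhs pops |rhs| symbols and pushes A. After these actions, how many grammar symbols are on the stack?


Tracking the symbol stack through each action:
  Action 1: shift 'id' : push -> stack = [id] (size 1)
  Action 2: reduce by F -> id : pop 1, push F -> stack = [F] (size 1)
  Action 3: reduce by T -> F : pop 1, push T -> stack = [T] (size 1)
  Action 4: reduce by E -> T : pop 1, push E -> stack = [E] (size 1)
  Action 5: shift '+' : push -> stack = [E, +] (size 2)
  Action 6: shift 'num' : push -> stack = [E, +, num] (size 3)
  Action 7: reduce by F -> num : pop 1, push F -> stack = [E, +, F] (size 3)
Final stack size: 3

3


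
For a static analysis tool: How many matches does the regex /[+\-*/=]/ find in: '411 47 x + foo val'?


Pattern: /[+\-*/=]/ (operators)
Input: '411 47 x + foo val'
Scanning for matches:
  Match 1: '+'
Total matches: 1

1


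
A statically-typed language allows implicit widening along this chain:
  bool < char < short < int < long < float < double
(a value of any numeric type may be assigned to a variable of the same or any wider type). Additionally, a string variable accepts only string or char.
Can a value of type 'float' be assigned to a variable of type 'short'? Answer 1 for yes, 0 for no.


Target variable type: short
Source value type: float
Numeric ranks: float=5, short=2
Widening allowed iff rank(source) <= rank(target): 5 <= 2? No
Result: 0

0


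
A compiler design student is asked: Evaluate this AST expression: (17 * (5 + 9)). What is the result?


Expression: (17 * (5 + 9))
Evaluating step by step:
  5 + 9 = 14
  17 * 14 = 238
Result: 238

238


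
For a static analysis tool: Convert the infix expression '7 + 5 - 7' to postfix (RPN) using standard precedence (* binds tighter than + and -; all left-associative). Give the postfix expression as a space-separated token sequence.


Applying the shunting-yard algorithm:
  Operand 7 -> output
  Push '+' onto operator stack -> op-stack: [+]
  Operand 5 -> output
  See '-' (prec 1); top '+' (prec 1) >= it -> pop '+' to output
  Push '-' onto operator stack -> op-stack: [-]
  Operand 7 -> output
  End of input: pop '-' to output
Postfix result: 7 5 + 7 -

7 5 + 7 -


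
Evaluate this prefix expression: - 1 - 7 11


Parsing prefix expression: - 1 - 7 11
Step 1: Innermost operation '- 7 11'
  7 - 11 = -4
Step 2: Outer operation '- 1 [-4]'
  1 - -4 = 5

5


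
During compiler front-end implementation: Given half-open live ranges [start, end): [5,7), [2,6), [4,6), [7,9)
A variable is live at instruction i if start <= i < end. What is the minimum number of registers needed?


Live ranges:
  Var0: [5, 7)
  Var1: [2, 6)
  Var2: [4, 6)
  Var3: [7, 9)
Sweep-line events (position, delta, active):
  pos=2 start -> active=1
  pos=4 start -> active=2
  pos=5 start -> active=3
  pos=6 end -> active=2
  pos=6 end -> active=1
  pos=7 end -> active=0
  pos=7 start -> active=1
  pos=9 end -> active=0
Maximum simultaneous active: 3
Minimum registers needed: 3

3


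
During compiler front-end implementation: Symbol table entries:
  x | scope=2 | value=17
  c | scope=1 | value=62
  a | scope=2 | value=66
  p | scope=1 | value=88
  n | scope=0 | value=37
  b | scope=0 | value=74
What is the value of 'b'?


Searching symbol table for 'b':
  x | scope=2 | value=17
  c | scope=1 | value=62
  a | scope=2 | value=66
  p | scope=1 | value=88
  n | scope=0 | value=37
  b | scope=0 | value=74 <- MATCH
Found 'b' at scope 0 with value 74

74


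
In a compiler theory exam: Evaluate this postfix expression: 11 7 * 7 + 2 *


Processing tokens left to right:
Push 11, Push 7
Pop 11 and 7, compute 11 * 7 = 77, push 77
Push 7
Pop 77 and 7, compute 77 + 7 = 84, push 84
Push 2
Pop 84 and 2, compute 84 * 2 = 168, push 168
Stack result: 168

168


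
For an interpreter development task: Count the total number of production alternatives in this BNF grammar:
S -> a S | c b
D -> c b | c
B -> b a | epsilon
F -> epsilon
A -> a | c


Counting alternatives per rule:
  S: 2 alternative(s)
  D: 2 alternative(s)
  B: 2 alternative(s)
  F: 1 alternative(s)
  A: 2 alternative(s)
Sum: 2 + 2 + 2 + 1 + 2 = 9

9


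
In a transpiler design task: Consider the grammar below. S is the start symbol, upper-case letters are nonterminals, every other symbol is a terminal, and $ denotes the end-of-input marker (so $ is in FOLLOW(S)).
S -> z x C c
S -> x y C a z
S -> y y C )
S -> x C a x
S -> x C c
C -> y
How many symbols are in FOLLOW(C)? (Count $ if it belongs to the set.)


S is the start symbol and does not occur in any rule body, so FOLLOW(S) = {$}.
Examining every occurrence of C in a rule body:
  S -> z x C c : C is followed by terminal 'c' -> add 'c'
  S -> x y C a z : C is followed by terminal 'a' -> add 'a'
  S -> y y C ) : C is followed by terminal ')' -> add ')'
  S -> x C a x : C is followed by terminal 'a' -> add 'a' (already in the set)
  S -> x C c : C is followed by terminal 'c' -> add 'c' (already in the set)
  C -> y : C does not occur in the body -> contributes nothing
FOLLOW(C) = {), a, c}
Count: 3

3


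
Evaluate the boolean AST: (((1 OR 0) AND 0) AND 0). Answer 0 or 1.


Step 1: Evaluate inner node
  1 OR 0 = 1
Step 2: Evaluate next node
  1 AND 0 = 0
Step 3: Evaluate root node
  0 AND 0 = 0

0


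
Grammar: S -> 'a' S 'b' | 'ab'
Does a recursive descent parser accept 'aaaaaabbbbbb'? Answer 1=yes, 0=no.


Grammar accepts strings of the form a^n b^n (n >= 1)
Word: 'aaaaaabbbbbb'
Counting: 6 a's and 6 b's
Check: 6 == 6? Yes
Derivation (S -> aSb applied 5 time(s), then S -> ab): S => aSb => aaSbb => aaaSbbb => aaaaSbbbb => aaaaaSbbbbb => aaaaaabbbbbb
Accepted

1


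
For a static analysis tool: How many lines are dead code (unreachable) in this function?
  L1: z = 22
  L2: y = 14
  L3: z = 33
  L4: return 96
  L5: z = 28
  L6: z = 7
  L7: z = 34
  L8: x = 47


Analyzing control flow:
  L1: reachable (before return)
  L2: reachable (before return)
  L3: reachable (before return)
  L4: reachable (return statement)
  L5: DEAD (after return at L4)
  L6: DEAD (after return at L4)
  L7: DEAD (after return at L4)
  L8: DEAD (after return at L4)
Return at L4, total lines = 8
Dead lines: L5 through L8
Count: 4

4


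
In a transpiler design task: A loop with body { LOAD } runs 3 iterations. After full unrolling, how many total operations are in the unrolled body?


Loop body operations: LOAD (1 op per iteration)
Unrolling 3 iterations:
  Iteration 1: LOAD (1 ops)
  Iteration 2: LOAD (1 ops)
  Iteration 3: LOAD (1 ops)
Total: 3 iterations * 1 ops/iter = 3 operations

3


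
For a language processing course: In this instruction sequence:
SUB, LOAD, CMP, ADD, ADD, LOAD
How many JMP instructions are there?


Scanning instruction sequence for JMP:
  Position 1: SUB
  Position 2: LOAD
  Position 3: CMP
  Position 4: ADD
  Position 5: ADD
  Position 6: LOAD
Matches at positions: []
Total JMP count: 0

0


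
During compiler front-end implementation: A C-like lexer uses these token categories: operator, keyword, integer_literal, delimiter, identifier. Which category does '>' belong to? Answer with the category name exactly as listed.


Token: '>'
Checking categories:
  identifier: no
  integer_literal: no
  operator: YES
  keyword: no
  delimiter: no
Category: operator

operator


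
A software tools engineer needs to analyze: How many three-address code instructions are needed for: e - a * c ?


Expression: e - a * c
Generating three-address code (respecting * over +/- precedence):
  Instruction 1: t1 = a * c
  Instruction 2: t2 = e - t1
Total instructions: 2

2


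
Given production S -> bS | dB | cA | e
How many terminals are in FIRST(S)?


Production: S -> bS | dB | cA | e
Examining each alternative for leading terminals:
  S -> bS : first terminal = 'b'
  S -> dB : first terminal = 'd'
  S -> cA : first terminal = 'c'
  S -> e : first terminal = 'e'
FIRST(S) = {b, c, d, e}
Count: 4

4


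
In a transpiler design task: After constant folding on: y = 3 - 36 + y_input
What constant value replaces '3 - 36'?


Identifying constant sub-expression:
  Original: y = 3 - 36 + y_input
  3 and 36 are both compile-time constants
  Evaluating: 3 - 36 = -33
  After folding: y = -33 + y_input

-33


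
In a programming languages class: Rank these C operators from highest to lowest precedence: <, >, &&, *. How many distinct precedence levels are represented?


Looking up precedence for each operator:
  < -> precedence 4
  > -> precedence 4
  && -> precedence 2
  * -> precedence 6
Sorted highest to lowest: *, <, >, &&
Distinct precedence values: [6, 4, 2]
Number of distinct levels: 3

3


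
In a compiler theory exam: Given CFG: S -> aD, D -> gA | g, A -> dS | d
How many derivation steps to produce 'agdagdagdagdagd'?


Grammar: S -> aD, D -> gA | g, A -> dS | d
Deriving 'agdagdagdagdagd':
Step 1: S -> aD => aD
Step 2: D -> gA => agA
Step 3: A -> dS => agdS
Step 4: S -> aD => agdaD
Step 5: D -> gA => agdagA
Step 6: A -> dS => agdagdS
Step 7: S -> aD => agdagdaD
Step 8: D -> gA => agdagdagA
Step 9: A -> dS => agdagdagdS
Step 10: S -> aD => agdagdagdaD
Step 11: D -> gA => agdagdagdagA
Step 12: A -> dS => agdagdagdagdS
Step 13: S -> aD => agdagdagdagdaD
Step 14: D -> gA => agdagdagdagdagA
Step 15: A -> d => agdagdagdagdagd
Total derivation steps: 15

15


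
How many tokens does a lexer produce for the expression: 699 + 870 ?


Scanning '699 + 870'
Token 1: '699' -> integer_literal
Token 2: '+' -> operator
Token 3: '870' -> integer_literal
Total tokens: 3

3


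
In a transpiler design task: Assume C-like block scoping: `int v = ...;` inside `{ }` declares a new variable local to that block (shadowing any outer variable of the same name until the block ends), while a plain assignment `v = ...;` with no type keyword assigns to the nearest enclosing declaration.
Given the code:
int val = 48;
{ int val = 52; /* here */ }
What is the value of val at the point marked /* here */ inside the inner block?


Analyzing scoping rules:
Outer scope: declares val = 48
Inner block: 'int val = 52;' declares a NEW val that shadows the outer one
Inside the block the inner declaration is in scope -> 52
Result: 52

52


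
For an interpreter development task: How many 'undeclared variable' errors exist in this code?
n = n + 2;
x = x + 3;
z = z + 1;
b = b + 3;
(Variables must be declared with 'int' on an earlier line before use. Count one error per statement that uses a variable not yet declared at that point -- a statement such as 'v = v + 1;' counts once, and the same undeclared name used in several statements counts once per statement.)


Scanning code line by line:
  Line 1: use 'n' -> ERROR (undeclared)
  Line 2: use 'x' -> ERROR (undeclared)
  Line 3: use 'z' -> ERROR (undeclared)
  Line 4: use 'b' -> ERROR (undeclared)
Total undeclared variable errors: 4

4


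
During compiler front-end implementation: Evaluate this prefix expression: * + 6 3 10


Parsing prefix expression: * + 6 3 10
Step 1: Innermost operation '+ 6 3'
  6 + 3 = 9
Step 2: Outer operation '* [9] 10'
  9 * 10 = 90

90


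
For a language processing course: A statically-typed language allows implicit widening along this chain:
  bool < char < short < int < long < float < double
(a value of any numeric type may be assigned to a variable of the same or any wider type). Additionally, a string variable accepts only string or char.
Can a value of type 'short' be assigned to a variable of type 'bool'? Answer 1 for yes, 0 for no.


Target variable type: bool
Source value type: short
Numeric ranks: short=2, bool=0
Widening allowed iff rank(source) <= rank(target): 2 <= 0? No
Result: 0

0


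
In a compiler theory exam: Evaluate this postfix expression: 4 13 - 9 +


Processing tokens left to right:
Push 4, Push 13
Pop 4 and 13, compute 4 - 13 = -9, push -9
Push 9
Pop -9 and 9, compute -9 + 9 = 0, push 0
Stack result: 0

0


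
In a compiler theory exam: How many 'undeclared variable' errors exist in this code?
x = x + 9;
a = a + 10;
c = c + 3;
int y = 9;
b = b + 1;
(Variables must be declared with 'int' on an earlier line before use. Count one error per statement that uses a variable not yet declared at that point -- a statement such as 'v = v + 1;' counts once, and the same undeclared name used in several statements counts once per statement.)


Scanning code line by line:
  Line 1: use 'x' -> ERROR (undeclared)
  Line 2: use 'a' -> ERROR (undeclared)
  Line 3: use 'c' -> ERROR (undeclared)
  Line 4: declare 'y' -> declared = ['y']
  Line 5: use 'b' -> ERROR (undeclared)
Total undeclared variable errors: 4

4


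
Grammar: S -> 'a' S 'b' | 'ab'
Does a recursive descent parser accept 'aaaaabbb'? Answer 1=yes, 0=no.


Grammar accepts strings of the form a^n b^n (n >= 1)
Word: 'aaaaabbb'
Counting: 5 a's and 3 b's
Check: 5 == 3? No
Mismatch: a-count != b-count
Rejected

0


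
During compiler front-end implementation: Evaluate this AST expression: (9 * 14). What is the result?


Expression: (9 * 14)
Evaluating step by step:
  9 * 14 = 126
Result: 126

126


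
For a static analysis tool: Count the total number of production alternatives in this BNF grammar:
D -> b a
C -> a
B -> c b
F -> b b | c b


Counting alternatives per rule:
  D: 1 alternative(s)
  C: 1 alternative(s)
  B: 1 alternative(s)
  F: 2 alternative(s)
Sum: 1 + 1 + 1 + 2 = 5

5


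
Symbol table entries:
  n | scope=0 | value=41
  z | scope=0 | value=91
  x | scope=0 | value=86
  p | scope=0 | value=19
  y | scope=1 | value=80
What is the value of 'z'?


Searching symbol table for 'z':
  n | scope=0 | value=41
  z | scope=0 | value=91 <- MATCH
  x | scope=0 | value=86
  p | scope=0 | value=19
  y | scope=1 | value=80
Found 'z' at scope 0 with value 91

91


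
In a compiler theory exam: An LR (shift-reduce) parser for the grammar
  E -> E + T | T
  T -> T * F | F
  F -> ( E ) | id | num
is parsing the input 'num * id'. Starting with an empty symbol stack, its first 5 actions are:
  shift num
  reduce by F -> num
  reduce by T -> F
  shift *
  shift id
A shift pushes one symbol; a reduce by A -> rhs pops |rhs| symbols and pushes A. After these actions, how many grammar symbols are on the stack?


Tracking the symbol stack through each action:
  Action 1: shift 'num' : push -> stack = [num] (size 1)
  Action 2: reduce by F -> num : pop 1, push F -> stack = [F] (size 1)
  Action 3: reduce by T -> F : pop 1, push T -> stack = [T] (size 1)
  Action 4: shift '*' : push -> stack = [T, *] (size 2)
  Action 5: shift 'id' : push -> stack = [T, *, id] (size 3)
Final stack size: 3

3


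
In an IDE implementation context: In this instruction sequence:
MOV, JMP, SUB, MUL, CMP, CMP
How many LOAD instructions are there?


Scanning instruction sequence for LOAD:
  Position 1: MOV
  Position 2: JMP
  Position 3: SUB
  Position 4: MUL
  Position 5: CMP
  Position 6: CMP
Matches at positions: []
Total LOAD count: 0

0


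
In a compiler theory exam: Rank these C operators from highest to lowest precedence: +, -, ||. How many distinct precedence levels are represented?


Looking up precedence for each operator:
  + -> precedence 5
  - -> precedence 5
  || -> precedence 1
Sorted highest to lowest: +, -, ||
Distinct precedence values: [5, 1]
Number of distinct levels: 2

2


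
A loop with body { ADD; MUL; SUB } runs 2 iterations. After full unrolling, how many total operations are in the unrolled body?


Loop body operations: ADD, MUL, SUB (3 ops per iteration)
Unrolling 2 iterations:
  Iteration 1: ADD, MUL, SUB (3 ops)
  Iteration 2: ADD, MUL, SUB (3 ops)
Total: 2 iterations * 3 ops/iter = 6 operations

6


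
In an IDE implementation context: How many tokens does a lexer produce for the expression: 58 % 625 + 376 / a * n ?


Scanning '58 % 625 + 376 / a * n'
Token 1: '58' -> integer_literal
Token 2: '%' -> operator
Token 3: '625' -> integer_literal
Token 4: '+' -> operator
Token 5: '376' -> integer_literal
Token 6: '/' -> operator
Token 7: 'a' -> identifier
Token 8: '*' -> operator
Token 9: 'n' -> identifier
Total tokens: 9

9


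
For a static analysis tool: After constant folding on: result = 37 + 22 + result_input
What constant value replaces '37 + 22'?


Identifying constant sub-expression:
  Original: result = 37 + 22 + result_input
  37 and 22 are both compile-time constants
  Evaluating: 37 + 22 = 59
  After folding: result = 59 + result_input

59


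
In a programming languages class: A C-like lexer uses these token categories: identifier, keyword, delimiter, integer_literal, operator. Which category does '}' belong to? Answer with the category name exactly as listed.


Token: '}'
Checking categories:
  identifier: no
  integer_literal: no
  operator: no
  keyword: no
  delimiter: YES
Category: delimiter

delimiter


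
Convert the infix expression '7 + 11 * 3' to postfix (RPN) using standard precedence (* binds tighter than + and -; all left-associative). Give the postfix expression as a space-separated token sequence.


Applying the shunting-yard algorithm:
  Operand 7 -> output
  Push '+' onto operator stack -> op-stack: [+]
  Operand 11 -> output
  Push '*' onto operator stack -> op-stack: [+, *]
  Operand 3 -> output
  End of input: pop '*' to output
  End of input: pop '+' to output
Postfix result: 7 11 3 * +

7 11 3 * +
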